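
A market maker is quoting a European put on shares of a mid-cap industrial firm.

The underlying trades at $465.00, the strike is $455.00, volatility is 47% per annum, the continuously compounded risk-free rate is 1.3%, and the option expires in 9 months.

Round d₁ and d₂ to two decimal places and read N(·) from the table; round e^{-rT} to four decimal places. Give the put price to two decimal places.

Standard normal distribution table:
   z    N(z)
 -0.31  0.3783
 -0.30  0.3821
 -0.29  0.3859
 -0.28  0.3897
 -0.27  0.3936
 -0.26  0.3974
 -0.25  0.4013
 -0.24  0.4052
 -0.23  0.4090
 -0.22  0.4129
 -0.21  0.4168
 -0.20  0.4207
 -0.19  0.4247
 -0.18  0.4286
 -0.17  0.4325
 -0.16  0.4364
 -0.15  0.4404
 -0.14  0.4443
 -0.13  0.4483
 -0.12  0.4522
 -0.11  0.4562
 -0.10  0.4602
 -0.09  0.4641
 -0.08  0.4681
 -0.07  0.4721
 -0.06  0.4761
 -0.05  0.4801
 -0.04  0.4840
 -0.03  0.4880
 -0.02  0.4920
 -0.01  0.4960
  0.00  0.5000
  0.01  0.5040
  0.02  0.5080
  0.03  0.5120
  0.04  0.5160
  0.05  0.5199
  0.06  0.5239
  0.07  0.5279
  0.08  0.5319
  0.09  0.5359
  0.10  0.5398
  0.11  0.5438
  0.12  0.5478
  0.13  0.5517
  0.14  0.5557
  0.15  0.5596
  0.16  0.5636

$67.38

σ√T = 0.47 × 0.8660 = 0.4070
ln(S/K) + (r + σ²/2)T = ln(465/455) + (0.013 + 0.47²/2)·0.75 = 0.0217 + 0.0926 = 0.1143
d₁ = 0.1143 / 0.4070 = 0.2809 ≈ 0.28
d₂ = d₁ − σ√T = 0.2809 − 0.4070 = -0.1262 ≈ -0.13
e^(−rT) = e^(−0.013·0.75) = 0.9903
N(−d₂) = N(0.13) = 0.5517;  N(−d₁) = N(-0.28) = 0.3897
P = 455·0.9903·0.5517 − 465·0.3897 = 248.5886 − 181.2105 = 67.3781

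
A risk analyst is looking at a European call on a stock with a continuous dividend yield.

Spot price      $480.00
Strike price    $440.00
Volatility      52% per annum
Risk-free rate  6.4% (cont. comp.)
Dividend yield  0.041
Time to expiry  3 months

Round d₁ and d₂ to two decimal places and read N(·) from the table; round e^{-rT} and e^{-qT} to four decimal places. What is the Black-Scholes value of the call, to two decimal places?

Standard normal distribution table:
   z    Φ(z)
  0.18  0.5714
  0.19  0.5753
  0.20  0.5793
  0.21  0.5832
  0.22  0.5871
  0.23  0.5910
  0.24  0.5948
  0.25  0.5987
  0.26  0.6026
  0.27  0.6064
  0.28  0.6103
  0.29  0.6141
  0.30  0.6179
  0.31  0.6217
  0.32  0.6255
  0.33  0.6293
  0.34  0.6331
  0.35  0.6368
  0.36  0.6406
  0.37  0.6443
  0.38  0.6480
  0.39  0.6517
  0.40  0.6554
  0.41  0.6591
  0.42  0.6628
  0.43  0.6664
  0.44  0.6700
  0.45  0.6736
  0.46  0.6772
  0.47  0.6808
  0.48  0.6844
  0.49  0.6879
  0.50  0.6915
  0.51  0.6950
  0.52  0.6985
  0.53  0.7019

σ√T = 0.52 × 0.5000 = 0.2600
d₁ = [ln(480/440) + (0.064 − 0.041 + 0.52²/2)·0.25] / 0.2600 = [0.0870 + 0.0396] / 0.2600 = 0.4868 → 0.49
d₂ = d₁ − σ√T = 0.4868 − 0.2600 = 0.2268 → 0.23
exp(−qT) = exp(−0.041·0.25) = 0.9898;  exp(−rT) = exp(−0.064·0.25) = 0.9841
C = 480·0.9898·N(0.49) − 440·0.9841·N(0.23) = 480·0.9898·0.6879 − 440·0.9841·0.5910 = 326.8240 − 255.9054 = 70.9187

$70.92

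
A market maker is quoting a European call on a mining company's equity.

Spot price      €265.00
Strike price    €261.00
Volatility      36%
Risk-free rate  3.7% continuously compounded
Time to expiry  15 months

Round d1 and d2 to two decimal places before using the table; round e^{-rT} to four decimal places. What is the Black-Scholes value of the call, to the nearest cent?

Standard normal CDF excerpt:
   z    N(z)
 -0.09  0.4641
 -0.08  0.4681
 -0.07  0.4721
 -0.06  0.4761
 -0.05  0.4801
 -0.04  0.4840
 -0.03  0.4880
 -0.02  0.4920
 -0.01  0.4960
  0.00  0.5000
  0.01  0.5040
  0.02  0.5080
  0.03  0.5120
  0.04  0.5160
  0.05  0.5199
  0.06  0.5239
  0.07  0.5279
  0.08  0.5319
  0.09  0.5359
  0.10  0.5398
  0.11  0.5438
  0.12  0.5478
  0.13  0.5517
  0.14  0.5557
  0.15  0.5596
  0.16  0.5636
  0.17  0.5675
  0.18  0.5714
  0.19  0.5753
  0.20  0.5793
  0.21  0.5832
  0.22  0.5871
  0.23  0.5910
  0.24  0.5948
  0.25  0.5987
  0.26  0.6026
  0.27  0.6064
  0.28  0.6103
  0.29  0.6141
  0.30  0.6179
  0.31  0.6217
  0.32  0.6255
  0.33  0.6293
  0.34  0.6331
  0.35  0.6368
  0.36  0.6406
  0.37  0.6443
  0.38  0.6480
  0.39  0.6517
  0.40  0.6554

σ√T = 0.36 × 1.1180 = 0.4025
d₁ = [ln(265/261) + (0.037 + ½·0.36²)·1.25] / (σ√T) = (0.0152 + 0.1273) / 0.4025 = 0.3539 ⇒ 0.35
d₂ = 0.3539 − 0.4025 = -0.0485 ⇒ -0.05
e^(−rT) = e^(−0.037·1.25) = 0.9548
N(d₁) = N(0.35) = 0.6368;  N(d₂) = N(-0.05) = 0.4801
C = 265·0.6368 − 261·0.9548·0.4801 = 168.7520 − 119.6423 = 49.1097

€49.11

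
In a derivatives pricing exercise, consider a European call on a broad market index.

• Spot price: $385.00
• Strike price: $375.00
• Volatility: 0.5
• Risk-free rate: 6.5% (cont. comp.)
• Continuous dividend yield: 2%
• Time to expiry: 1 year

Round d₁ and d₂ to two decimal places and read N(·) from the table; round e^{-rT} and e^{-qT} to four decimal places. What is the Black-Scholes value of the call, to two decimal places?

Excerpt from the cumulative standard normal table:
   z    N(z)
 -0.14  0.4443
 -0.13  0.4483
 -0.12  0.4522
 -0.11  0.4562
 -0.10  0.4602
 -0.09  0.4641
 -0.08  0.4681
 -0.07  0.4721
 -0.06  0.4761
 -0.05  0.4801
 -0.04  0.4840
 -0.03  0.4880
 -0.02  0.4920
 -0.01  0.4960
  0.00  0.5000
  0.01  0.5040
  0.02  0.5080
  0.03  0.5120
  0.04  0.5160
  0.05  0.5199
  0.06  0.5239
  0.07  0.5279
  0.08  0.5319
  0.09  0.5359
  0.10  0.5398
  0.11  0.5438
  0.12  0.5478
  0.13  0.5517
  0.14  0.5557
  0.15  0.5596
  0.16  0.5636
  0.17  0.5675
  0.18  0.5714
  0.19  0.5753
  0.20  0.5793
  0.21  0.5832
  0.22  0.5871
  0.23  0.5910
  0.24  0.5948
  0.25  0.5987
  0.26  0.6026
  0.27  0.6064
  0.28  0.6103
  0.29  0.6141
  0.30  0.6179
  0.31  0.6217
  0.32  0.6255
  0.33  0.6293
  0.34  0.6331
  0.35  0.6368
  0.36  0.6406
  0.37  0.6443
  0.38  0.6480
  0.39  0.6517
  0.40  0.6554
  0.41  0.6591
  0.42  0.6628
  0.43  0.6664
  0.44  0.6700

$85.62

σ√T = 0.5 × 1.0000 = 0.5000
ln(S/K) + (r − q + σ²/2)T = ln(385/375) + (0.065 − 0.02 + 0.5²/2)·1 = 0.0263 + 0.1700 = 0.1963
d₁ = 0.1963 / 0.5000 = 0.3926 → 0.39
d₂ = d₁ − σ√T = 0.3926 − 0.5000 = -0.1074 → -0.11
e^(−qT) = e^(−0.02·1) = 0.9802;  e^(−rT) = e^(−0.065·1) = 0.9371
N(d₁) = N(0.39) = 0.6517;  N(d₂) = N(-0.11) = 0.4562
C = 385·0.9802·0.6517 − 375·0.9371·0.4562 = 245.9366 − 160.3144 = 85.6222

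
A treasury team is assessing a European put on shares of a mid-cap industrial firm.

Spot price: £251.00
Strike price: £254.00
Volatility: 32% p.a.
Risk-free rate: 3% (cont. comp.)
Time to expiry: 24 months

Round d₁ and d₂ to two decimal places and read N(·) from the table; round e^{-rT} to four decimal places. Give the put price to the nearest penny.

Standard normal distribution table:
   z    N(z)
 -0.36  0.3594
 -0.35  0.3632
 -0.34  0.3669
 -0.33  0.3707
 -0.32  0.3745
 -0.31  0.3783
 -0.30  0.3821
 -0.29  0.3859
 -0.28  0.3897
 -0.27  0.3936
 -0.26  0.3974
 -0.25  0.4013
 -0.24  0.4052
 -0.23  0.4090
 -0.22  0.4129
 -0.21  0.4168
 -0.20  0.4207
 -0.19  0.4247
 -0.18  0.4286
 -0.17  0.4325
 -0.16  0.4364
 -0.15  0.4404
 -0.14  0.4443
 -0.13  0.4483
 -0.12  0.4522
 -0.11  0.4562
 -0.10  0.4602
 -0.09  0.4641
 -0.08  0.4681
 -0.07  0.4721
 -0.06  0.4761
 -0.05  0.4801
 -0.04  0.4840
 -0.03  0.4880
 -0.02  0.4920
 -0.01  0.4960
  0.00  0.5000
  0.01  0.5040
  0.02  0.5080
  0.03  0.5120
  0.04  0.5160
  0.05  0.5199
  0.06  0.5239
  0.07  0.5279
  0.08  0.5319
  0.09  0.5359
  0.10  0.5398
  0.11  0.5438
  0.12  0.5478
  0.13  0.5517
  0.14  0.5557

σ√T = 0.32·√2 = 0.4525
ln(S/K) + (r + σ²/2)T = ln(251/254) + (0.03 + 0.32²/2)·2 = -0.0119 + 0.1624 = 0.1505
d₁ = 0.1505 / 0.4525 = 0.3326 ⇒ 0.33
d₂ = d₁ − σ√T = 0.3326 − 0.4525 = -0.1199 ⇒ -0.12
exp(−rT) = exp(−0.03·2) = 0.9418
N(−d₂) = N(0.12) = 0.5478;  N(−d₁) = N(-0.33) = 0.3707
P = 254·0.9418·0.5478 − 251·0.3707 = 131.0432 − 93.0457 = 37.9975

£38.00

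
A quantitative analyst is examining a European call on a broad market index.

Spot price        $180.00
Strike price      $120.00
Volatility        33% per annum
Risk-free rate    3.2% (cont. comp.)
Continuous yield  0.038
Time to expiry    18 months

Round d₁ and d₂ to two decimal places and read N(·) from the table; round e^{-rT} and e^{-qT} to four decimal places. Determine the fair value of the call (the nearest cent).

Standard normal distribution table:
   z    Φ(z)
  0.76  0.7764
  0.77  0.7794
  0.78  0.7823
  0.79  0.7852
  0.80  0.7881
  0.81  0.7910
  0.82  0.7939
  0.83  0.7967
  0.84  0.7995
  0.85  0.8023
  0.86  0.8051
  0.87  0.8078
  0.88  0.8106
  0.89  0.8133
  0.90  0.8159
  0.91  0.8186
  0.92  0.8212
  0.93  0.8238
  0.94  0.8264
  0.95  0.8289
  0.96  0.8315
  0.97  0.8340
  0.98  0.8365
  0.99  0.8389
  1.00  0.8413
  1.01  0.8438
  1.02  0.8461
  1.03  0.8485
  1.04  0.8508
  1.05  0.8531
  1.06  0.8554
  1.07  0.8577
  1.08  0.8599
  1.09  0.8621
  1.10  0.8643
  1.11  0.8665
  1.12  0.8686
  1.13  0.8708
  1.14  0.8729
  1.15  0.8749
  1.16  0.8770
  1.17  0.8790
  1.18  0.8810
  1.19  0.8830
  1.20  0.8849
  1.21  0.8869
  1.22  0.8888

$60.32

σ√T = 0.33·√1.5 = 0.4042
d₁ = [ln(180/120) + (0.032 − 0.038 + 0.33²/2)·1.5] / 0.4042 = [0.4055 + 0.0727] / 0.4042 = 1.1830 ⇒ 1.18
d₂ = d₁ − σ√T = 1.1830 − 0.4042 = 0.7789 ⇒ 0.78
e^(−qT) = e^(−0.038·1.5) = 0.9446;  e^(−rT) = e^(−0.032·1.5) = 0.9531
N(d₁) = N(1.18) = 0.8810;  N(d₂) = N(0.78) = 0.7823
C = 180·0.9446·0.8810 − 120·0.9531·0.7823 = 149.7947 − 89.4732 = 60.3215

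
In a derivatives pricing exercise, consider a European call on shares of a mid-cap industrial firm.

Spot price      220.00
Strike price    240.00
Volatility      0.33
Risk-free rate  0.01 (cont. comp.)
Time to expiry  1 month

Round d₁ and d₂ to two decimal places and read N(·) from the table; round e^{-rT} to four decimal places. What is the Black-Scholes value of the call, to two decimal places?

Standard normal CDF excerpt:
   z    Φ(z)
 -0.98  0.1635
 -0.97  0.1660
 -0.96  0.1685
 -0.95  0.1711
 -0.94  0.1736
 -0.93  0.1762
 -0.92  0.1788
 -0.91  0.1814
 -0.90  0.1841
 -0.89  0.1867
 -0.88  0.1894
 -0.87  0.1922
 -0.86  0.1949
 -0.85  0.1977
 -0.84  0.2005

1.85

σ√T = 0.33 × 0.2887 = 0.0953
d₁ = [ln(220/240) + (0.01 + 0.33²/2)·0.08333] / 0.0953 = [-0.0870 + 0.0054] / 0.0953 = -0.8570 which rounds to -0.86
d₂ = d₁ − σ√T = -0.8570 − 0.0953 = -0.9523 which rounds to -0.95
exp(−rT) = exp(−0.01·0.08333) = 0.9992
C = 220·N(-0.86) − 240·0.9992·N(-0.95) = 220·0.1949 − 240·0.9992·0.1711 = 42.8780 − 41.0311 = 1.8469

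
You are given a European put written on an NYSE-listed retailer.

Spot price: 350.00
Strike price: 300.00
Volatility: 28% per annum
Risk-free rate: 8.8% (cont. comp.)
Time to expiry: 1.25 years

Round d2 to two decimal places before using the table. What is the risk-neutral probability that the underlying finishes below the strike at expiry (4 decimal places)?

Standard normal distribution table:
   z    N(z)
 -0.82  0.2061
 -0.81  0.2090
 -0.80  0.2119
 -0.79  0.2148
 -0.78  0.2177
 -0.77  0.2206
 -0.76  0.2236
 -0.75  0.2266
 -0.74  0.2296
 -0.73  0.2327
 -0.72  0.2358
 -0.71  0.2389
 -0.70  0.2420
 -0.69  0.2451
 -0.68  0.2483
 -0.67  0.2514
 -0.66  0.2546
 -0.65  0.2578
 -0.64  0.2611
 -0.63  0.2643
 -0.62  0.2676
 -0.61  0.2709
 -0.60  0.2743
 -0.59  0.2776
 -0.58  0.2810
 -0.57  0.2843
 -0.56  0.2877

σ√T = 0.28 × 1.1180 = 0.3130
d₁ = [ln(350/300) + (0.088 + 0.28²/2)·1.25] / 0.3130 = [0.1542 + 0.1590] / 0.3130 = 1.0003 ≈ 1.00
d₂ = d₁ − σ√T = 1.0003 − 0.3130 = 0.6873 ≈ 0.69
Pr(exercise) under Q = N(−d₂) = N(-0.69) = 0.2451

0.2451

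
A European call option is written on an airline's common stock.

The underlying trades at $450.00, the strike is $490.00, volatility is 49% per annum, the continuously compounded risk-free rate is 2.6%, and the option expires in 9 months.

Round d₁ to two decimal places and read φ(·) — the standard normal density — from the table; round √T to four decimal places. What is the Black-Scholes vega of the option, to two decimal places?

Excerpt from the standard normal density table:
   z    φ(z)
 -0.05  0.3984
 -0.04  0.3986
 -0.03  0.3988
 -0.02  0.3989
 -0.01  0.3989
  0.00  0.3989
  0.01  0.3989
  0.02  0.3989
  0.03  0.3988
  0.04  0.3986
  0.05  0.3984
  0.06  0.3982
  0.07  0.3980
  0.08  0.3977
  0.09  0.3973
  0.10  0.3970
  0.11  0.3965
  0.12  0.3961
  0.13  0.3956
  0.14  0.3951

155.18

T = 0.75;  σ√T = 0.4244
d₁ = [ln(450/490) + (0.026 + ½·0.49²)·0.75] / (σ√T) = (-0.0852 + 0.1095) / 0.4244 = 0.0575 which rounds to 0.06
√T = √0.75 = 0.8660
φ(d₁) = φ(0.06) = 0.3982
vega = S·φ(d₁)·√T = 450·0.3982·0.8660 = 155.1785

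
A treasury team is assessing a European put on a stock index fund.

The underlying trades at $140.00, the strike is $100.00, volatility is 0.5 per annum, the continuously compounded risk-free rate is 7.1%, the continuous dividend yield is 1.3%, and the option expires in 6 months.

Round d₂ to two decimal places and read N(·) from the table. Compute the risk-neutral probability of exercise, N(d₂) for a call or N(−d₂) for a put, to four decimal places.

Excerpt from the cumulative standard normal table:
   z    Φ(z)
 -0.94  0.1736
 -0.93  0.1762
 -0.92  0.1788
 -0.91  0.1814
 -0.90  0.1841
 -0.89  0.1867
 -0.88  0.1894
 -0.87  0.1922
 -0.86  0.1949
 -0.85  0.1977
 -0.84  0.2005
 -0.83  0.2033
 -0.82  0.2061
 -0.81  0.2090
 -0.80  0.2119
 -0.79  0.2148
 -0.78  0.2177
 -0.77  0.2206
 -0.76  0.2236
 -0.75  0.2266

T = 0.5;  σ√T = 0.3536
ln(S/K) + (r − q + σ²/2)T = ln(140/100) + (0.071 − 0.013 + 0.5²/2)·0.5 = 0.3365 + 0.0915 = 0.4280
d₁ = 0.4280 / 0.3536 = 1.2105 → 1.21
d₂ = d₁ − σ√T = 1.2105 − 0.3536 = 0.8569 → 0.86
Pr(exercise) under Q = N(−d₂) = N(-0.86) = 0.1949

0.1949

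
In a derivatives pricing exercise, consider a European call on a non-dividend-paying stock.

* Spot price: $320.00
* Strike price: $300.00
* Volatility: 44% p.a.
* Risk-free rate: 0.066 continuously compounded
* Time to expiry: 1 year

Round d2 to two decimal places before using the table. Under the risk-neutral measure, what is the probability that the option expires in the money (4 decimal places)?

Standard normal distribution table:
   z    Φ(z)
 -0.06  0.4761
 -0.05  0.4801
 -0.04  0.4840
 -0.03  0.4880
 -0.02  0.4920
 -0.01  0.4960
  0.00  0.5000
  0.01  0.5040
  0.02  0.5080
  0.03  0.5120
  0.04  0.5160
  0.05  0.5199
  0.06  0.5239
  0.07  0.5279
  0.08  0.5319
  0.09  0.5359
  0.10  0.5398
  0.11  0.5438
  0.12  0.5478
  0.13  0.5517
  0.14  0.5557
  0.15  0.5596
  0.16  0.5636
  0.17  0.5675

0.5319

T = 1;  σ√T = 0.4400
d₁ = [ln(320/300) + (0.066 + 0.44²/2)·1] / 0.4400 = [0.0645 + 0.1628] / 0.4400 = 0.5167 ≈ 0.52
d₂ = d₁ − σ√T = 0.5167 − 0.4400 = 0.0767 ≈ 0.08
Pr(exercise) under Q = N(d₂) = 0.5319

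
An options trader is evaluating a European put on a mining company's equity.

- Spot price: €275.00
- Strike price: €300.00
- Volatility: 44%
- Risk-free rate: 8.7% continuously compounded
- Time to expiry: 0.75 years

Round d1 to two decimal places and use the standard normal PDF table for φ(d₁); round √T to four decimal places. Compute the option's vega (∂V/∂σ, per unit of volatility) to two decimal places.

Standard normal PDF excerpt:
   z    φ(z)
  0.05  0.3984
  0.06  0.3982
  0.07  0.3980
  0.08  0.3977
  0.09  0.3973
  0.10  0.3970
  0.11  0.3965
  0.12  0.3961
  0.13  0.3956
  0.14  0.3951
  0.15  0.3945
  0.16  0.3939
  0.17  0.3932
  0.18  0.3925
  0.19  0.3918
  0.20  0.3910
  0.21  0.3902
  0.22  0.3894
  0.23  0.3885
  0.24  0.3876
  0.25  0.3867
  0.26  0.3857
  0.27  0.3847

σ√T = 0.44·√0.75 = 0.3811
d₁ = [ln(275/300) + (0.087 + 0.44²/2)·0.75] / 0.3811 = [-0.0870 + 0.1379] / 0.3811 = 0.1334 which rounds to 0.13
√T = √0.75 = 0.8660
φ(d₁) = φ(0.13) = 0.3956
vega = S·φ(d₁)·√T = 275·0.3956·0.8660 = 94.2121

94.21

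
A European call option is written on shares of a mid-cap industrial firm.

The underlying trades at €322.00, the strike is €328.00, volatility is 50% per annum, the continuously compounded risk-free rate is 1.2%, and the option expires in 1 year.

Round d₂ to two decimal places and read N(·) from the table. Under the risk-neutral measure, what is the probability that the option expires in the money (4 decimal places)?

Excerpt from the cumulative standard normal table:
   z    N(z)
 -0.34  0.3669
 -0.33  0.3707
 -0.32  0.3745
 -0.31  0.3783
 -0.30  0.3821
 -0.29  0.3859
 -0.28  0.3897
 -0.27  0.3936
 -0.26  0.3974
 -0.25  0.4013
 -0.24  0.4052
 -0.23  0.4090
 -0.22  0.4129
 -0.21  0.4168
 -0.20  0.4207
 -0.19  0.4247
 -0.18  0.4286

σ√T = 0.5 × 1.0000 = 0.5000
d₁ = [ln(322/328) + (0.012 + 0.5²/2)·1] / 0.5000 = [-0.0185 + 0.1370] / 0.5000 = 0.2371 ≈ 0.24
d₂ = d₁ − σ√T = 0.2371 − 0.5000 = -0.2629 ≈ -0.26
Risk-neutral Pr[S_T > K] = N(d₂) = N(-0.26) = 0.3974

0.3974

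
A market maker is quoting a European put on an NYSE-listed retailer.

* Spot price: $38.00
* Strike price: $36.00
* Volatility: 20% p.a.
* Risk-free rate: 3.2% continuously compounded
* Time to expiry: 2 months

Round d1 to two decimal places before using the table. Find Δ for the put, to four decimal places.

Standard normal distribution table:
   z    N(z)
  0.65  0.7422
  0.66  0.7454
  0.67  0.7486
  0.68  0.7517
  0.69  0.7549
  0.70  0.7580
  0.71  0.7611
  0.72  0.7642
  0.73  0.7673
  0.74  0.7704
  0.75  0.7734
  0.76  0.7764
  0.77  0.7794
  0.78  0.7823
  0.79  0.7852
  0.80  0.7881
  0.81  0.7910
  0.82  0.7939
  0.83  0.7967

σ√T = 0.2 × 0.4082 = 0.0816
d₁ = [ln(38/36) + (0.032 + 0.2²/2)·0.1667] / 0.0816 = [0.0541 + 0.0087] / 0.0816 = 0.7683 which rounds to 0.77
N(d₁) = N(0.77) = 0.7794
Δ_put = N(d₁) − 1 = 0.7794 − 1 = -0.2206

-0.2206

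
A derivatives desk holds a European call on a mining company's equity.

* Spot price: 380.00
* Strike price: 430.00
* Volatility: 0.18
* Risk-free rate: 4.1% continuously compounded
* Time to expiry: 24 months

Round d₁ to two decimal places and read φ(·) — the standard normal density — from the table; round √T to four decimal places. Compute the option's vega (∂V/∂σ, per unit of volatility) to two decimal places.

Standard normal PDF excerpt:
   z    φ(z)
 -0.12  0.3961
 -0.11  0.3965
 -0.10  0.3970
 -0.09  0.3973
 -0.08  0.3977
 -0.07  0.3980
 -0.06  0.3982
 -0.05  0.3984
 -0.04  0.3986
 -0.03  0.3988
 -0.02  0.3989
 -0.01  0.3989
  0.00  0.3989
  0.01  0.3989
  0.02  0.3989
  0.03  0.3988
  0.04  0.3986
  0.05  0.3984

T = 2;  σ√T = 0.2546
ln(S/K) + (r + σ²/2)T = ln(380/430) + (0.041 + 0.18²/2)·2 = -0.1236 + 0.1144 = -0.0092
d₁ = -0.0092 / 0.2546 = -0.0362 ⇒ -0.04
√T = √2 = 1.4142
φ(d₁) = φ(-0.04) = 0.3986
vega = S·φ(d₁)·√T = 380·0.3986·1.4142 = 214.2060

214.21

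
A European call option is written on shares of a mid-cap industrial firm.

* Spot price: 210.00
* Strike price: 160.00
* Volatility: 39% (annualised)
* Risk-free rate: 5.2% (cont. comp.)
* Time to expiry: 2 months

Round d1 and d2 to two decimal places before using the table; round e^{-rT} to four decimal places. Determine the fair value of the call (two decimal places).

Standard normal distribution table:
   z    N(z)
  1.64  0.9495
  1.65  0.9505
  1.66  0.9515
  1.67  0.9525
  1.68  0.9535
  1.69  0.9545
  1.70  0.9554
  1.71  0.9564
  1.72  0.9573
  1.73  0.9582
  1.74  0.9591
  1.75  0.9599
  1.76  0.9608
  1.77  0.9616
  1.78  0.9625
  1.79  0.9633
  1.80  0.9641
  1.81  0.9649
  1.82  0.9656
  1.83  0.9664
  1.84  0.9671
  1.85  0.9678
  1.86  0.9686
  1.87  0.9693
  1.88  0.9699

σ√T = 0.39 × 0.4082 = 0.1592
d₁ = [ln(210/160) + (0.052 + ½·0.39²)·0.1667] / (σ√T) = (0.2719 + 0.0213) / 0.1592 = 1.8420 ≈ 1.84
d₂ = 1.8420 − 0.1592 = 1.6828 ≈ 1.68
e^(−rT) = e^(−0.052·0.1667) = 0.9914
C = 210·N(1.84) − 160·0.9914·N(1.68) = 210·0.9671 − 160·0.9914·0.9535 = 203.0910 − 151.2480 = 51.8430

51.84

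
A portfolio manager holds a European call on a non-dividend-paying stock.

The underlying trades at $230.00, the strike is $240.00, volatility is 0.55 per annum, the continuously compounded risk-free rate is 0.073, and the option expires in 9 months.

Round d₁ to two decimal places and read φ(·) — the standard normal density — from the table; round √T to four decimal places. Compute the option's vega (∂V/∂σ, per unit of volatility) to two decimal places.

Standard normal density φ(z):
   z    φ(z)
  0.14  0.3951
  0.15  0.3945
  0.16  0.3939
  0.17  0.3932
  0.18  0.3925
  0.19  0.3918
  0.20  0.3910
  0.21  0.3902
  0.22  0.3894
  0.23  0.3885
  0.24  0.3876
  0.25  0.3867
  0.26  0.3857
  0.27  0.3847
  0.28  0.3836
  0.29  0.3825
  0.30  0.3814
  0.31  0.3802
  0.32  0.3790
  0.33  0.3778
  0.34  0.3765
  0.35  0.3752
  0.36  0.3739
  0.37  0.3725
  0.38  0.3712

76.82

σ√T = 0.55·√0.75 = 0.4763
d₁ = [ln(230/240) + (0.073 + ½·0.55²)·0.75] / (σ√T) = (-0.0426 + 0.1682) / 0.4763 = 0.2638 which rounds to 0.26
√T = √0.75 = 0.8660
φ(d₁) = φ(0.26) = 0.3857
vega = S·φ(d₁)·√T = 230·0.3857·0.8660 = 76.8237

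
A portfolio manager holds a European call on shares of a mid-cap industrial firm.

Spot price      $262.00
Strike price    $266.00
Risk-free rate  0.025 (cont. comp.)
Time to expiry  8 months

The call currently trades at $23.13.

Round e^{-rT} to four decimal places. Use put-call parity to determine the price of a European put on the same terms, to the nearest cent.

exp(−rT) = exp(−0.025·0.6667) = 0.9835
Put-call parity: C − P = S − K·e^(−rT) = 262 − 266·0.9835 = 262 − 261.6110 = 0.3890
P = C − (C − P) = 23.13 − (0.3890) = 22.7410

$22.74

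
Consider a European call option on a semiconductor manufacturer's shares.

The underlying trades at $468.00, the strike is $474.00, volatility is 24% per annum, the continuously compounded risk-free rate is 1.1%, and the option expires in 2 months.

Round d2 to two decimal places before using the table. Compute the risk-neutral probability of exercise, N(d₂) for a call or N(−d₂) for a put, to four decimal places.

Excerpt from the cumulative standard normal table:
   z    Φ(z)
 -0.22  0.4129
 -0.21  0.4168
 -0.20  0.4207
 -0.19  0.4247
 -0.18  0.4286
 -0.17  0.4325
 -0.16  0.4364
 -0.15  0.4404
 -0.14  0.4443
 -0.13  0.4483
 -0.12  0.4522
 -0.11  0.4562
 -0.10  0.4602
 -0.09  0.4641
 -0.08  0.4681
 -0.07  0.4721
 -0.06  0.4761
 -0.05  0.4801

0.4364

σ√T = 0.24 × 0.4082 = 0.0980
ln(S/K) + (r + σ²/2)T = ln(468/474) + (0.011 + 0.24²/2)·0.1667 = -0.0127 + 0.0066 = -0.0061
d₁ = -0.0061 / 0.0980 = -0.0623 which rounds to -0.06
d₂ = d₁ − σ√T = -0.0623 − 0.0980 = -0.1603 which rounds to -0.16
Risk-neutral Pr[S_T > K] = N(d₂) = N(-0.16) = 0.4364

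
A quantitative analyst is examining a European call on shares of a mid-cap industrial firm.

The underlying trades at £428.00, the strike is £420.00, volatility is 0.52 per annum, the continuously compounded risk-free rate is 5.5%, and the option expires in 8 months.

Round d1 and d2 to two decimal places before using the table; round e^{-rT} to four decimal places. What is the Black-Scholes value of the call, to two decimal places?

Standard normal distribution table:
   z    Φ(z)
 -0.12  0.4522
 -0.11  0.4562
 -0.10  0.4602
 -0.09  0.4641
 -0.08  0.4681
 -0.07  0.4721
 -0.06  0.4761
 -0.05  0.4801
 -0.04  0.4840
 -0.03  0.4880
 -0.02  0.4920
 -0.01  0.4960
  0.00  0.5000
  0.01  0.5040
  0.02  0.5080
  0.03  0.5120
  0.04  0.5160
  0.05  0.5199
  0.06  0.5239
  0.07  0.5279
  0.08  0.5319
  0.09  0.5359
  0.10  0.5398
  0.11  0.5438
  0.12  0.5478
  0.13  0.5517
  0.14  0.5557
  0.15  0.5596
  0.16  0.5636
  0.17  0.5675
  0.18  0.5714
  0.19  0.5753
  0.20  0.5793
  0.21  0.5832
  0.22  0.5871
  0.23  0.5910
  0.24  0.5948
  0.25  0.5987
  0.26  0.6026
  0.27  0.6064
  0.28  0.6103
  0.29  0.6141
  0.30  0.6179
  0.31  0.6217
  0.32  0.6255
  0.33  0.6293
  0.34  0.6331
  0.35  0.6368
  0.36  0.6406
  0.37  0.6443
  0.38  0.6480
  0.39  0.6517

£81.44

T = 0.6667;  σ√T = 0.4246
ln(S/K) + (r + σ²/2)T = ln(428/420) + (0.055 + 0.52²/2)·0.6667 = 0.0189 + 0.1268 = 0.1457
d₁ = 0.1457 / 0.4246 = 0.3431 which rounds to 0.34
d₂ = d₁ − σ√T = 0.3431 − 0.4246 = -0.0815 which rounds to -0.08
e^(−rT) = e^(−0.055·0.6667) = 0.9640
C = 428·N(0.34) − 420·0.9640·N(-0.08) = 428·0.6331 − 420·0.9640·0.4681 = 270.9668 − 189.5243 = 81.4425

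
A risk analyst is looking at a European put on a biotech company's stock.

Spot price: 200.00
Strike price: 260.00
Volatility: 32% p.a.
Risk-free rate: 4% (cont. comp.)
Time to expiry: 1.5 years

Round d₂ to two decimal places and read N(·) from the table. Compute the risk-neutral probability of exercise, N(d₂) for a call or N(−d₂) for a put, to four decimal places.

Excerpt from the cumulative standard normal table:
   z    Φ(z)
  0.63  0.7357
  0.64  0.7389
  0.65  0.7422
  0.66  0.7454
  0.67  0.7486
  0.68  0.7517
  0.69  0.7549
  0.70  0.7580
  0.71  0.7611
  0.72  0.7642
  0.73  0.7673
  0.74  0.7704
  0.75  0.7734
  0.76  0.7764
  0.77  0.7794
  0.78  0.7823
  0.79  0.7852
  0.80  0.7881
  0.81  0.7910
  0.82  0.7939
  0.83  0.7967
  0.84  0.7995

T = 1.5;  σ√T = 0.3919
d₁ = [ln(200/260) + (0.04 + 0.32²/2)·1.5] / 0.3919 = [-0.2624 + 0.1368] / 0.3919 = -0.3204 ⇒ -0.32
d₂ = d₁ − σ√T = -0.3204 − 0.3919 = -0.7123 ⇒ -0.71
Pr(exercise) under Q = N(−d₂) = N(0.71) = 0.7611

0.7611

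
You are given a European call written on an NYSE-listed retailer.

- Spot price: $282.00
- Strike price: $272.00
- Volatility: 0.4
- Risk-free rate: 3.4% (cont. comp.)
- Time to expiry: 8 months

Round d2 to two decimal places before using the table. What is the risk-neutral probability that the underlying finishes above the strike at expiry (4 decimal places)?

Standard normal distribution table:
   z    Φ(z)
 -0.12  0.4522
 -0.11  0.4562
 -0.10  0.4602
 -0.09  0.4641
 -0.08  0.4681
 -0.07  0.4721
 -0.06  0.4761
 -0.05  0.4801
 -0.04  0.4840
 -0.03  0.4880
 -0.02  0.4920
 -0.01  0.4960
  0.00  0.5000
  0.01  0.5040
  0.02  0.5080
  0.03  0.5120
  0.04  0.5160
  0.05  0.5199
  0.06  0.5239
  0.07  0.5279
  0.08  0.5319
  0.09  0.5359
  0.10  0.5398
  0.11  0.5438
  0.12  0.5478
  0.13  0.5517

σ√T = 0.4 × 0.8165 = 0.3266
ln(S/K) + (r + σ²/2)T = ln(282/272) + (0.034 + 0.4²/2)·0.6667 = 0.0361 + 0.0760 = 0.1121
d₁ = 0.1121 / 0.3266 = 0.3433 ⇒ 0.34
d₂ = d₁ − σ√T = 0.3433 − 0.3266 = 0.0167 ⇒ 0.02
Risk-neutral Pr[S_T > K] = N(d₂) = N(0.02) = 0.5080

0.5080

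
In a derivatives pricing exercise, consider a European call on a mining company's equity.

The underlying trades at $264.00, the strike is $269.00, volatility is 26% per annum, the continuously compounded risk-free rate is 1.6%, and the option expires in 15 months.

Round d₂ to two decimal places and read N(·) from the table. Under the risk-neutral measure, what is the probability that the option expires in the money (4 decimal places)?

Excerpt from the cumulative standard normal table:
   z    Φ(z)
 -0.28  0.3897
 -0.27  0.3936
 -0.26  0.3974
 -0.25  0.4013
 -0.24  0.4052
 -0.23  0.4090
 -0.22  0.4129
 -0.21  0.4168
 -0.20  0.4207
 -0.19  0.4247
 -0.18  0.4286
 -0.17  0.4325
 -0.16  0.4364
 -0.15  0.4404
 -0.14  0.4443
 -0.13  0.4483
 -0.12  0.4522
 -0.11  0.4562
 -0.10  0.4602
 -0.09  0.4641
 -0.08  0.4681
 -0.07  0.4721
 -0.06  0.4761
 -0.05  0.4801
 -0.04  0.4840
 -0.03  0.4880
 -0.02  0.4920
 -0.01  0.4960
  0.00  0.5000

0.4443

σ√T = 0.26 × 1.1180 = 0.2907
d₁ = [ln(264/269) + (0.016 + ½·0.26²)·1.25] / (σ√T) = (-0.0188 + 0.0623) / 0.2907 = 0.1496 ≈ 0.15
d₂ = 0.1496 − 0.2907 = -0.1411 ≈ -0.14
Risk-neutral Pr[S_T > K] = N(d₂) = N(-0.14) = 0.4443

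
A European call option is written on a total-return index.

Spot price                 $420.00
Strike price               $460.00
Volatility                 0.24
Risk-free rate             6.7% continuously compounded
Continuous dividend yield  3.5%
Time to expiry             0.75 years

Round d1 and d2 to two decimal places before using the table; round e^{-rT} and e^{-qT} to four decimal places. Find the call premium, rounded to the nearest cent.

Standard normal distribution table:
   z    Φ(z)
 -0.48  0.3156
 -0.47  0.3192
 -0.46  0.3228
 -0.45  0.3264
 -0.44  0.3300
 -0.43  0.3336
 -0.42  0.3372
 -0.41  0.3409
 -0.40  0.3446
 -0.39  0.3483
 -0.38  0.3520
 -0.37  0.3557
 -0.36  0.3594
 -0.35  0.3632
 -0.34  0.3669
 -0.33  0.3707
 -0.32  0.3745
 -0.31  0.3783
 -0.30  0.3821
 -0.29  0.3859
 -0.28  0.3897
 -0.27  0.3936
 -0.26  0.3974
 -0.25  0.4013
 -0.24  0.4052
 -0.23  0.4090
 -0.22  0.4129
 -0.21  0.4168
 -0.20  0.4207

$22.99

σ√T = 0.24·√0.75 = 0.2078
d₁ = [ln(420/460) + (0.067 − 0.035 + 0.24²/2)·0.75] / 0.2078 = [-0.0910 + 0.0456] / 0.2078 = -0.2183 ⇒ -0.22
d₂ = d₁ − σ√T = -0.2183 − 0.2078 = -0.4261 ⇒ -0.43
e^(−qT) = e^(−0.035·0.75) = 0.9741;  e^(−rT) = e^(−0.067·0.75) = 0.9510
C = 420·0.9741·N(-0.22) − 460·0.9510·N(-0.43) = 420·0.9741·0.4129 − 460·0.9510·0.3336 = 168.9265 − 145.9367 = 22.9898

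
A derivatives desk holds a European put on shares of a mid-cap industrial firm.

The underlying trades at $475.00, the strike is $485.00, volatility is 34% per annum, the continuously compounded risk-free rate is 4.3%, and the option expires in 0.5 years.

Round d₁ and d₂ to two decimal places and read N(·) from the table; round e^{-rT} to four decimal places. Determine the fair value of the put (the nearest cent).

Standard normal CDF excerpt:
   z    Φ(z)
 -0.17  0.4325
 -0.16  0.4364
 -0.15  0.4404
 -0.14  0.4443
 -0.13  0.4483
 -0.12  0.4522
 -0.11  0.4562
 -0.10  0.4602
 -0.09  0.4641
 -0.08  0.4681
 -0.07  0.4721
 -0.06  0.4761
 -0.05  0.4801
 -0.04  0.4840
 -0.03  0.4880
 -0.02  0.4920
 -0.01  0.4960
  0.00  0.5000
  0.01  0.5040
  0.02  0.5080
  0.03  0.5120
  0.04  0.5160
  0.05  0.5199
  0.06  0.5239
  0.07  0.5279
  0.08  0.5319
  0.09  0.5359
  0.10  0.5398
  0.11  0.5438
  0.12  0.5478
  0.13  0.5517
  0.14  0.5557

T = 0.5;  σ√T = 0.2404
ln(S/K) + (r + σ²/2)T = ln(475/485) + (0.043 + 0.34²/2)·0.5 = -0.0208 + 0.0504 = 0.0296
d₁ = 0.0296 / 0.2404 = 0.1230 ⇒ 0.12
d₂ = d₁ − σ√T = 0.1230 − 0.2404 = -0.1174 ⇒ -0.12
e^(−rT) = e^(−0.043·0.5) = 0.9787
N(−d₂) = N(0.12) = 0.5478;  N(−d₁) = N(-0.12) = 0.4522
P = 485·0.9787·0.5478 − 475·0.4522 = 260.0240 − 214.7950 = 45.2290

$45.23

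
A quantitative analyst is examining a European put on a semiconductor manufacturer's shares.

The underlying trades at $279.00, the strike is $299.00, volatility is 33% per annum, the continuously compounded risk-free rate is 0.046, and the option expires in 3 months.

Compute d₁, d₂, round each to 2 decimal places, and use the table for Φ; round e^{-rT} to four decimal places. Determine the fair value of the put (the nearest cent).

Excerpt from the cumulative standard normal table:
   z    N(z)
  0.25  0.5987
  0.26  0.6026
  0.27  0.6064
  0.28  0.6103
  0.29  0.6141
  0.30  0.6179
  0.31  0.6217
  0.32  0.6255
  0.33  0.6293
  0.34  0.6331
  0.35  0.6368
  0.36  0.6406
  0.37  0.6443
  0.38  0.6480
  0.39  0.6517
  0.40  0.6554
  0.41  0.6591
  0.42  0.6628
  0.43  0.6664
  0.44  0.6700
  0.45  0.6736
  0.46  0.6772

$27.80

σ√T = 0.33 × 0.5000 = 0.1650
d₁ = [ln(279/299) + (0.046 + ½·0.33²)·0.25] / (σ√T) = (-0.0692 + 0.0251) / 0.1650 = -0.2674 ⇒ -0.27
d₂ = -0.2674 − 0.1650 = -0.4324 ⇒ -0.43
exp(−rT) = exp(−0.046·0.25) = 0.9886
N(−d₂) = N(0.43) = 0.6664;  N(−d₁) = N(0.27) = 0.6064
P = 299·0.9886·0.6664 − 279·0.6064 = 196.9821 − 169.1856 = 27.7965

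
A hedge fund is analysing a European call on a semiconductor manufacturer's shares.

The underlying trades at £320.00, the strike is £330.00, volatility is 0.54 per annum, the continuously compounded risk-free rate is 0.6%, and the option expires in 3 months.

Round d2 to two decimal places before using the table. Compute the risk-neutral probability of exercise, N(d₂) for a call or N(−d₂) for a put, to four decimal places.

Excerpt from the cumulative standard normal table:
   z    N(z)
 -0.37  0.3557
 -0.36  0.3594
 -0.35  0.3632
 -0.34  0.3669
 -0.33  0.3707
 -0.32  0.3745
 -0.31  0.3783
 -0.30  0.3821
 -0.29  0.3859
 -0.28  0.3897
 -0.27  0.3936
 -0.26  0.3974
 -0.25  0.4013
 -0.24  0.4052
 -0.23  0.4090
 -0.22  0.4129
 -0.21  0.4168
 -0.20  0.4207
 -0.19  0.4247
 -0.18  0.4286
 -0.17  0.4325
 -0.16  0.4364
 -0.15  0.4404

0.4052

σ√T = 0.54 × 0.5000 = 0.2700
d₁ = [ln(320/330) + (0.006 + ½·0.54²)·0.25] / (σ√T) = (-0.0308 + 0.0380) / 0.2700 = 0.0266 which rounds to 0.03
d₂ = 0.0266 − 0.2700 = -0.2434 which rounds to -0.24
Pr(exercise) under Q = N(d₂) = 0.4052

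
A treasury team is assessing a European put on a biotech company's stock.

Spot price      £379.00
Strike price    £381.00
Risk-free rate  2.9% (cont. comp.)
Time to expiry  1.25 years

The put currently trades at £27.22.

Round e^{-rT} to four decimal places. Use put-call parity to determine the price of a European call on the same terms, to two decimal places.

e^(−rT) = e^(−0.029·1.25) = 0.9644
Put-call parity: C − P = S − K·e^(−rT) = 379 − 381·0.9644 = 379 − 367.4364 = 11.5636
C = P + (C − P) = 27.22 + (11.5636) = 38.7836

£38.78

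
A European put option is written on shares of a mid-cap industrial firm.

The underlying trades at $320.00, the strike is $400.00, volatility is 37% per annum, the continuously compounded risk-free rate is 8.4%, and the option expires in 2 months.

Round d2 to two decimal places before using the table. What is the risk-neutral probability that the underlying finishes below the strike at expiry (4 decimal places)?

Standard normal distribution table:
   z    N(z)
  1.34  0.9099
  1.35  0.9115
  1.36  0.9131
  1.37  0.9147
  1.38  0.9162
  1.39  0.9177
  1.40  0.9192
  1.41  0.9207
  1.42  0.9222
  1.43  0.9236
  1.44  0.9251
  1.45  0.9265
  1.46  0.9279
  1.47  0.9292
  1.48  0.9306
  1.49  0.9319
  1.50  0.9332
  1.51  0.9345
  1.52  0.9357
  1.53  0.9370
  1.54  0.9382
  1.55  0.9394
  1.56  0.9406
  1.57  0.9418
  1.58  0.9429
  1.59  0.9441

σ√T = 0.37 × 0.4082 = 0.1511
d₁ = [ln(320/400) + (0.084 + ½·0.37²)·0.1667] / (σ√T) = (-0.2231 + 0.0254) / 0.1511 = -1.3091 → -1.31
d₂ = -1.3091 − 0.1511 = -1.4601 → -1.46
Pr(exercise) under Q = N(−d₂) = N(1.46) = 0.9279

0.9279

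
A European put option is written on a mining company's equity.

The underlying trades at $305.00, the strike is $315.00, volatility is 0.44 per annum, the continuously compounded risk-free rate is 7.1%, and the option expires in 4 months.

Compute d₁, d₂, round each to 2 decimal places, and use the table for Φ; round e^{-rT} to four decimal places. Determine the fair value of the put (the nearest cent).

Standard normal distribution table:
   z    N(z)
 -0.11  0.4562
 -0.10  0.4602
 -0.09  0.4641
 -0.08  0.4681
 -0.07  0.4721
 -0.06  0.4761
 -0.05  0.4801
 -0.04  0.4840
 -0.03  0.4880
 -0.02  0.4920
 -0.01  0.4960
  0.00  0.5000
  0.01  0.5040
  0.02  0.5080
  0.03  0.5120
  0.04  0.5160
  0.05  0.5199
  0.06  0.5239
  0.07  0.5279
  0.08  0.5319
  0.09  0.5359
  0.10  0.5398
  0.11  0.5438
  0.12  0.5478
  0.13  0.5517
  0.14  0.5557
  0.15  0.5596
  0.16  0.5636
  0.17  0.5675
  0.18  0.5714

$31.83

σ√T = 0.44·√0.3333 = 0.2540
d₁ = [ln(305/315) + (0.071 + 0.44²/2)·0.3333] / 0.2540 = [-0.0323 + 0.0559] / 0.2540 = 0.0932 which rounds to 0.09
d₂ = d₁ − σ√T = 0.0932 − 0.2540 = -0.1608 which rounds to -0.16
e^(−rT) = e^(−0.071·0.3333) = 0.9766
N(−d₂) = N(0.16) = 0.5636;  N(−d₁) = N(-0.09) = 0.4641
P = 315·0.9766·0.5636 − 305·0.4641 = 173.3797 − 141.5505 = 31.8292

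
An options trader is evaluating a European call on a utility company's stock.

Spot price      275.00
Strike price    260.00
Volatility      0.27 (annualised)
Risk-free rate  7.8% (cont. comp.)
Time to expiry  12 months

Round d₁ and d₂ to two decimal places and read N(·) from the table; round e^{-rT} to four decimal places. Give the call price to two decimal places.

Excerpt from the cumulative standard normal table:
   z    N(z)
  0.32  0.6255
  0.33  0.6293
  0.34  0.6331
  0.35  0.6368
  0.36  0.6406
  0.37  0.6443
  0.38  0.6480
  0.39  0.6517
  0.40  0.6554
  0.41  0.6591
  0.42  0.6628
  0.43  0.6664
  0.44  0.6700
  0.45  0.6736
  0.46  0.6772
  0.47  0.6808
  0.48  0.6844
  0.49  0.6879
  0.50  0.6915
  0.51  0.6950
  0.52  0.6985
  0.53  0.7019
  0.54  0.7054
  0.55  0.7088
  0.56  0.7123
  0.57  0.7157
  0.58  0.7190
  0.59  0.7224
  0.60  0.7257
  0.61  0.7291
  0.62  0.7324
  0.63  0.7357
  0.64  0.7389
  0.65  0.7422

48.25

σ√T = 0.27 × 1.0000 = 0.2700
d₁ = [ln(275/260) + (0.078 + 0.27²/2)·1] / 0.2700 = [0.0561 + 0.1144] / 0.2700 = 0.6316 ⇒ 0.63
d₂ = d₁ − σ√T = 0.6316 − 0.2700 = 0.3616 ⇒ 0.36
e^(−rT) = e^(−0.078·1) = 0.9250
N(d₁) = N(0.63) = 0.7357;  N(d₂) = N(0.36) = 0.6406
C = 275·0.7357 − 260·0.9250·0.6406 = 202.3175 − 154.0643 = 48.2532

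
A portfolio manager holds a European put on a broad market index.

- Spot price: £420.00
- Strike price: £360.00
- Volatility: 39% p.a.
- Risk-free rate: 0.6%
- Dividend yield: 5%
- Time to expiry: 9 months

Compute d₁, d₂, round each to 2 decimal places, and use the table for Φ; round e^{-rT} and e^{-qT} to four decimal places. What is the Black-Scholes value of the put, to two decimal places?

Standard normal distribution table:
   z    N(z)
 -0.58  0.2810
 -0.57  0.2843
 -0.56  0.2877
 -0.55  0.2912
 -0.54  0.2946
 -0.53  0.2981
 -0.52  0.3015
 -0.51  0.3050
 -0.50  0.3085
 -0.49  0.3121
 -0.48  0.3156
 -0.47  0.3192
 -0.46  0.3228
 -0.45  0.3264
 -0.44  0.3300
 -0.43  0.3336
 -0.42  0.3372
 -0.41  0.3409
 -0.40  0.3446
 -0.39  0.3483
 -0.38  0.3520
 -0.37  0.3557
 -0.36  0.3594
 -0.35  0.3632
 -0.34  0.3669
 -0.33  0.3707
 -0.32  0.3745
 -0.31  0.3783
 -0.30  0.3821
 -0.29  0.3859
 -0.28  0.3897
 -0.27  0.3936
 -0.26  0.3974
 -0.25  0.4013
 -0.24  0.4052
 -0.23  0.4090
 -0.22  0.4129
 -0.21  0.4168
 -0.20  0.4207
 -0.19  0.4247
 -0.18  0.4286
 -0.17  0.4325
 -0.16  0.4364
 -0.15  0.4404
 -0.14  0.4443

£31.61

σ√T = 0.39 × 0.8660 = 0.3377
d₁ = [ln(420/360) + (0.006 − 0.05 + ½·0.39²)·0.75] / (σ√T) = (0.1542 + 0.0240) / 0.3377 = 0.5276 → 0.53
d₂ = 0.5276 − 0.3377 = 0.1898 → 0.19
exp(−qT) = exp(−0.05·0.75) = 0.9632;  exp(−rT) = exp(−0.006·0.75) = 0.9955
N(−d₂) = N(-0.19) = 0.4247;  N(−d₁) = N(-0.53) = 0.2981
P = 360·0.9955·0.4247 − 420·0.9632·0.2981 = 152.2040 − 120.5946 = 31.6094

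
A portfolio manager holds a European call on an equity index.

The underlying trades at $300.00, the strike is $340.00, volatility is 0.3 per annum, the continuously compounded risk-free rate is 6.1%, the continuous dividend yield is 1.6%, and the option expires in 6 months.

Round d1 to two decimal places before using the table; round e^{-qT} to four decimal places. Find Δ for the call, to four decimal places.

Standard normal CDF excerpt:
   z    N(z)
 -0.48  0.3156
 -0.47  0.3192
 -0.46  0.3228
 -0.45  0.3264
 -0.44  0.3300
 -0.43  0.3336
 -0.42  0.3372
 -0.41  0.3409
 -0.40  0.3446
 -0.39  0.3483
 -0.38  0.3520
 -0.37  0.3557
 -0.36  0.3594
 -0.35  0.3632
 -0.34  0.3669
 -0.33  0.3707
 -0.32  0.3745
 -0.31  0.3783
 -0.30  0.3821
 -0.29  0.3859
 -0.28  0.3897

0.3492

T = 0.5;  σ√T = 0.2121
d₁ = [ln(300/340) + (0.061 − 0.016 + 0.3²/2)·0.5] / 0.2121 = [-0.1252 + 0.0450] / 0.2121 = -0.3779 ⇒ -0.38
N(d₁) = N(-0.38) = 0.3520
Δ_call = exp(−qT)·N(d₁) = 0.9920·0.3520 = 0.3492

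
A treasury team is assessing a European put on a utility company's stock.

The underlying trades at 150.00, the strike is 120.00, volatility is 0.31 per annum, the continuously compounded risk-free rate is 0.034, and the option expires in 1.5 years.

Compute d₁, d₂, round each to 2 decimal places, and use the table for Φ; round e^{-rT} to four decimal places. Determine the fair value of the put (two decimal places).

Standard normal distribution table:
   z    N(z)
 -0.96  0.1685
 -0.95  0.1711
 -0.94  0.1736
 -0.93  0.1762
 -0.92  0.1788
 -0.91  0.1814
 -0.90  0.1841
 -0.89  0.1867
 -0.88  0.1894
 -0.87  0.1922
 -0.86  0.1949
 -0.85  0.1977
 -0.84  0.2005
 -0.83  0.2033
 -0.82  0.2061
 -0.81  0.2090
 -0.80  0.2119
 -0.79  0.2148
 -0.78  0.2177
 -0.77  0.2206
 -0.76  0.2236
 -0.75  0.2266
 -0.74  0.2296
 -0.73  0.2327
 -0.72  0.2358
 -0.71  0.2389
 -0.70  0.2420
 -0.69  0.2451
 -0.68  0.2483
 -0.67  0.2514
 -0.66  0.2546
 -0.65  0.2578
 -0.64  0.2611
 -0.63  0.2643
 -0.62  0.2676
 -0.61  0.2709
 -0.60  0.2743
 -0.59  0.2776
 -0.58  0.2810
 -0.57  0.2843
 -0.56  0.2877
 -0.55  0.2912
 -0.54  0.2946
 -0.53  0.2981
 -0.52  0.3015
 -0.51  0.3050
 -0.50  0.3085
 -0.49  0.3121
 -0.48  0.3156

6.78

σ√T = 0.31 × 1.2247 = 0.3797
d₁ = [ln(150/120) + (0.034 + 0.31²/2)·1.5] / 0.3797 = [0.2231 + 0.1231] / 0.3797 = 0.9119 ≈ 0.91
d₂ = d₁ − σ√T = 0.9119 − 0.3797 = 0.5322 ≈ 0.53
e^(−rT) = e^(−0.034·1.5) = 0.9503
P = 120·0.9503·N(-0.53) − 150·N(-0.91) = 120·0.9503·0.2981 − 150·0.1814 = 33.9941 − 27.2100 = 6.7841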